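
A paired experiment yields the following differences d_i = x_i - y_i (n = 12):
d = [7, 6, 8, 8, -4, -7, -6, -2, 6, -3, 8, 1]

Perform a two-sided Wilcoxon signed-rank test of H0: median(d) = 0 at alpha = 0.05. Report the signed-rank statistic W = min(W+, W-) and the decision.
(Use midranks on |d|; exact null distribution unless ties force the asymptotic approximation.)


Step 1: Drop any zero differences (none here) and take |d_i|.
|d| = [7, 6, 8, 8, 4, 7, 6, 2, 6, 3, 8, 1]
Step 2: Midrank |d_i| (ties get averaged ranks).
ranks: |7|->8.5, |6|->6, |8|->11, |8|->11, |4|->4, |7|->8.5, |6|->6, |2|->2, |6|->6, |3|->3, |8|->11, |1|->1
Step 3: Attach original signs; sum ranks with positive sign and with negative sign.
W+ = 8.5 + 6 + 11 + 11 + 6 + 11 + 1 = 54.5
W- = 4 + 8.5 + 6 + 2 + 3 = 23.5
(Check: W+ + W- = 78 should equal n(n+1)/2 = 78.)
Step 4: Test statistic W = min(W+, W-) = 23.5.
Step 5: Ties in |d|, so use the tie-corrected normal approximation.
        E[W] = n(n+1)/4 = 12*13/4 = 39.
        Tie groups: |d|=6 (t=3), |d|=7 (t=2), |d|=8 (t=3); sum(t^3 - t) = 54.
        Var[W] = n(n+1)(2n+1)/24 - sum(t^3-t)/48 = 3900/24 - 54/48 = 161.375.
        z = (W - E[W]) / sqrt(Var[W]) = (23.5 - 39) / 12.7033 = -1.2202.
        Two-sided p = 2*Phi(z) = 0.222408.
Step 6: alpha = 0.05. fail to reject H0.

W+ = 54.5, W- = 23.5, W = min = 23.5, p = 0.222408, fail to reject H0.


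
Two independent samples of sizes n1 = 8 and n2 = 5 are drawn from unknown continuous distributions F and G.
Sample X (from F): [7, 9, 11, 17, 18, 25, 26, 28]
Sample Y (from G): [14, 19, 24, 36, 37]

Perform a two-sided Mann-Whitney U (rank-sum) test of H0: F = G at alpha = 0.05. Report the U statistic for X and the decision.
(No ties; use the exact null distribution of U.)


Step 1: Combine and sort all 13 observations; assign midranks.
sorted (value, group): (7,X), (9,X), (11,X), (14,Y), (17,X), (18,X), (19,Y), (24,Y), (25,X), (26,X), (28,X), (36,Y), (37,Y)
ranks: 7->1, 9->2, 11->3, 14->4, 17->5, 18->6, 19->7, 24->8, 25->9, 26->10, 28->11, 36->12, 37->13
Step 2: Rank sum for X: R1 = 1 + 2 + 3 + 5 + 6 + 9 + 10 + 11 = 47.
Step 3: U_X = R1 - n1(n1+1)/2 = 47 - 8*9/2 = 47 - 36 = 11.
       U_Y = n1*n2 - U_X = 40 - 11 = 29.
Step 4: No ties, so the exact null distribution of U (based on enumerating the C(13,8) = 1287 equally likely rank assignments) gives the two-sided p-value.
Step 5: p-value = 0.222222; compare to alpha = 0.05. fail to reject H0.

U_X = 11, p = 0.222222, fail to reject H0 at alpha = 0.05.


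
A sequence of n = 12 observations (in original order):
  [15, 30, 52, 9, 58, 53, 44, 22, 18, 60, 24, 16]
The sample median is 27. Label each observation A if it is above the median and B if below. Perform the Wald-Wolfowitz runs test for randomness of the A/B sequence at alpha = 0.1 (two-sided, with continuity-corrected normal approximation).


Step 1: Compute median = 27; label A = above, B = below.
Labels in order: BAABAAABBABB  (n_A = 6, n_B = 6)
Step 2: Count runs R = 7.
Step 3: Under H0 (random ordering), E[R] = 2*n_A*n_B/(n_A+n_B) + 1 = 2*6*6/12 + 1 = 7.0000.
        Var[R] = 2*n_A*n_B*(2*n_A*n_B - n_A - n_B) / ((n_A+n_B)^2 * (n_A+n_B-1)) = 4320/1584 = 2.7273.
        SD[R] = 1.6514.
Step 4: R = E[R], so z = 0 with no continuity correction.
Step 5: Two-sided p-value via normal approximation = 2*(1 - Phi(|z|)) = 1.000000.
Step 6: alpha = 0.1. fail to reject H0.

R = 7, z = 0.0000, p = 1.000000, fail to reject H0.


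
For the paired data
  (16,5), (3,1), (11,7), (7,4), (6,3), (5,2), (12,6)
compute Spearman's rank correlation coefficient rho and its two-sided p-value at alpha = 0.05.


Step 1: Rank x and y separately (midranks; no ties here).
rank(x): 16->7, 3->1, 11->5, 7->4, 6->3, 5->2, 12->6
rank(y): 5->5, 1->1, 7->7, 4->4, 3->3, 2->2, 6->6
Step 2: d_i = R_x(i) - R_y(i); compute d_i^2.
  (7-5)^2=4, (1-1)^2=0, (5-7)^2=4, (4-4)^2=0, (3-3)^2=0, (2-2)^2=0, (6-6)^2=0
sum(d^2) = 8.
Step 3: rho = 1 - 6*8 / (7*(7^2 - 1)) = 1 - 48/336 = 0.857143.
Step 4: Under H0, t = rho * sqrt((n-2)/(1-rho^2)) = 3.7210 ~ t(5).
Step 5: Two-sided p-value from the t-distribution with 5 df = 0.013697.
Step 6: alpha = 0.05. reject H0.

rho = 0.8571, p = 0.013697, reject H0 at alpha = 0.05.


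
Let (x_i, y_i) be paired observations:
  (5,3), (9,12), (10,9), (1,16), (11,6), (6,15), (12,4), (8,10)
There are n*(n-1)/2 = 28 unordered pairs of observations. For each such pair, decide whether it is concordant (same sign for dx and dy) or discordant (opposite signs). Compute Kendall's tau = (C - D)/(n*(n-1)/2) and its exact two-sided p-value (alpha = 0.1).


Step 1: Enumerate the 28 unordered pairs (i,j) with i<j and classify each by sign(x_j-x_i) * sign(y_j-y_i).
  (1,2):dx=+4,dy=+9->C; (1,3):dx=+5,dy=+6->C; (1,4):dx=-4,dy=+13->D; (1,5):dx=+6,dy=+3->C
  (1,6):dx=+1,dy=+12->C; (1,7):dx=+7,dy=+1->C; (1,8):dx=+3,dy=+7->C; (2,3):dx=+1,dy=-3->D
  (2,4):dx=-8,dy=+4->D; (2,5):dx=+2,dy=-6->D; (2,6):dx=-3,dy=+3->D; (2,7):dx=+3,dy=-8->D
  (2,8):dx=-1,dy=-2->C; (3,4):dx=-9,dy=+7->D; (3,5):dx=+1,dy=-3->D; (3,6):dx=-4,dy=+6->D
  (3,7):dx=+2,dy=-5->D; (3,8):dx=-2,dy=+1->D; (4,5):dx=+10,dy=-10->D; (4,6):dx=+5,dy=-1->D
  (4,7):dx=+11,dy=-12->D; (4,8):dx=+7,dy=-6->D; (5,6):dx=-5,dy=+9->D; (5,7):dx=+1,dy=-2->D
  (5,8):dx=-3,dy=+4->D; (6,7):dx=+6,dy=-11->D; (6,8):dx=+2,dy=-5->D; (7,8):dx=-4,dy=+6->D
Step 2: C = 7, D = 21, total pairs = 28.
Step 3: tau = (C - D)/(n(n-1)/2) = (7 - 21)/28 = -0.500000.
Step 4: Exact two-sided p-value (enumerate n! = 40320 permutations of y under H0): p = 0.108681.
Step 5: alpha = 0.1. fail to reject H0.

tau_b = -0.5000 (C=7, D=21), p = 0.108681, fail to reject H0.


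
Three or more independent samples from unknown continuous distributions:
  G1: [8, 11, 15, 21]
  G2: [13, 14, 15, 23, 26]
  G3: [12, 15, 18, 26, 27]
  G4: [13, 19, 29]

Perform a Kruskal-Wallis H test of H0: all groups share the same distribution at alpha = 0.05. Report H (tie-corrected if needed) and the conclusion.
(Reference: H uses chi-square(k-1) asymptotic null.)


Step 1: Combine all N = 17 observations and assign midranks.
sorted (value, group, rank): (8,G1,1), (11,G1,2), (12,G3,3), (13,G2,4.5), (13,G4,4.5), (14,G2,6), (15,G1,8), (15,G2,8), (15,G3,8), (18,G3,10), (19,G4,11), (21,G1,12), (23,G2,13), (26,G2,14.5), (26,G3,14.5), (27,G3,16), (29,G4,17)
Step 2: Sum ranks within each group.
R_1 = 23 (n_1 = 4)
R_2 = 46 (n_2 = 5)
R_3 = 51.5 (n_3 = 5)
R_4 = 32.5 (n_4 = 3)
Step 3: H = 12/(N(N+1)) * sum(R_i^2/n_i) - 3(N+1)
     = 12/(17*18) * (23^2/4 + 46^2/5 + 51.5^2/5 + 32.5^2/3) - 3*18
     = 0.039216 * 1437.98 - 54
     = 2.391503.
Step 4: Ties present; correction factor C = 1 - 36/(17^3 - 17) = 0.992647. Corrected H = 2.391503 / 0.992647 = 2.409218.
Step 5: Under H0, H ~ chi^2(3); p-value = 0.491921.
Step 6: alpha = 0.05. fail to reject H0.

H = 2.4092, df = 3, p = 0.491921, fail to reject H0.


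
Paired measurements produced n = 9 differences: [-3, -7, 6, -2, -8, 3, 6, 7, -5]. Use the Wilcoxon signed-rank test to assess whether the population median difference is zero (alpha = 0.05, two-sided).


Step 1: Drop any zero differences (none here) and take |d_i|.
|d| = [3, 7, 6, 2, 8, 3, 6, 7, 5]
Step 2: Midrank |d_i| (ties get averaged ranks).
ranks: |3|->2.5, |7|->7.5, |6|->5.5, |2|->1, |8|->9, |3|->2.5, |6|->5.5, |7|->7.5, |5|->4
Step 3: Attach original signs; sum ranks with positive sign and with negative sign.
W+ = 5.5 + 2.5 + 5.5 + 7.5 = 21
W- = 2.5 + 7.5 + 1 + 9 + 4 = 24
(Check: W+ + W- = 45 should equal n(n+1)/2 = 45.)
Step 4: Test statistic W = min(W+, W-) = 21.
Step 5: Ties in |d|, so use the tie-corrected normal approximation.
        E[W] = n(n+1)/4 = 9*10/4 = 22.5.
        Tie groups: |d|=3 (t=2), |d|=6 (t=2), |d|=7 (t=2); sum(t^3 - t) = 18.
        Var[W] = n(n+1)(2n+1)/24 - sum(t^3-t)/48 = 1710/24 - 18/48 = 70.875.
        z = (W - E[W]) / sqrt(Var[W]) = (21 - 22.5) / 8.4187 = -0.1782.
        Two-sided p = 2*Phi(z) = 0.858586.
Step 6: alpha = 0.05. fail to reject H0.

W+ = 21, W- = 24, W = min = 21, p = 0.858586, fail to reject H0.


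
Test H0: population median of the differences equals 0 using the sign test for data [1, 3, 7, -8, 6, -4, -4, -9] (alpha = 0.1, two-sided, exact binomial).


Step 1: Discard zero differences. Original n = 8; n_eff = number of nonzero differences = 8.
Nonzero differences (with sign): +1, +3, +7, -8, +6, -4, -4, -9
Step 2: Count signs: positive = 4, negative = 4.
Step 3: Under H0: P(positive) = 0.5, so the number of positives S ~ Bin(8, 0.5).
Step 4: Two-sided exact p-value = sum of Bin(8,0.5) probabilities at or below the observed probability = 1.000000.
Step 5: alpha = 0.1. fail to reject H0.

n_eff = 8, pos = 4, neg = 4, p = 1.000000, fail to reject H0.


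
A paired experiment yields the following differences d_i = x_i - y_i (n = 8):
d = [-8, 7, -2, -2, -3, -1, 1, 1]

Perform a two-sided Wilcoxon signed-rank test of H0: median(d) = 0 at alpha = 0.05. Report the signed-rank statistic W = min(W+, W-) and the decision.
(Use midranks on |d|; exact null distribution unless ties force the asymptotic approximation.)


Step 1: Drop any zero differences (none here) and take |d_i|.
|d| = [8, 7, 2, 2, 3, 1, 1, 1]
Step 2: Midrank |d_i| (ties get averaged ranks).
ranks: |8|->8, |7|->7, |2|->4.5, |2|->4.5, |3|->6, |1|->2, |1|->2, |1|->2
Step 3: Attach original signs; sum ranks with positive sign and with negative sign.
W+ = 7 + 2 + 2 = 11
W- = 8 + 4.5 + 4.5 + 6 + 2 = 25
(Check: W+ + W- = 36 should equal n(n+1)/2 = 36.)
Step 4: Test statistic W = min(W+, W-) = 11.
Step 5: Ties in |d|, so use the tie-corrected normal approximation.
        E[W] = n(n+1)/4 = 8*9/4 = 18.
        Tie groups: |d|=1 (t=3), |d|=2 (t=2); sum(t^3 - t) = 30.
        Var[W] = n(n+1)(2n+1)/24 - sum(t^3-t)/48 = 1224/24 - 30/48 = 50.375.
        z = (W - E[W]) / sqrt(Var[W]) = (11 - 18) / 7.0975 = -0.9863.
        Two-sided p = 2*Phi(z) = 0.324007.
Step 6: alpha = 0.05. fail to reject H0.

W+ = 11, W- = 25, W = min = 11, p = 0.324007, fail to reject H0.


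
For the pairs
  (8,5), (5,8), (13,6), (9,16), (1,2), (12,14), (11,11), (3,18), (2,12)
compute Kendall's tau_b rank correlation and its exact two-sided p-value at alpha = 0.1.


Step 1: Enumerate the 36 unordered pairs (i,j) with i<j and classify each by sign(x_j-x_i) * sign(y_j-y_i).
  (1,2):dx=-3,dy=+3->D; (1,3):dx=+5,dy=+1->C; (1,4):dx=+1,dy=+11->C; (1,5):dx=-7,dy=-3->C
  (1,6):dx=+4,dy=+9->C; (1,7):dx=+3,dy=+6->C; (1,8):dx=-5,dy=+13->D; (1,9):dx=-6,dy=+7->D
  (2,3):dx=+8,dy=-2->D; (2,4):dx=+4,dy=+8->C; (2,5):dx=-4,dy=-6->C; (2,6):dx=+7,dy=+6->C
  (2,7):dx=+6,dy=+3->C; (2,8):dx=-2,dy=+10->D; (2,9):dx=-3,dy=+4->D; (3,4):dx=-4,dy=+10->D
  (3,5):dx=-12,dy=-4->C; (3,6):dx=-1,dy=+8->D; (3,7):dx=-2,dy=+5->D; (3,8):dx=-10,dy=+12->D
  (3,9):dx=-11,dy=+6->D; (4,5):dx=-8,dy=-14->C; (4,6):dx=+3,dy=-2->D; (4,7):dx=+2,dy=-5->D
  (4,8):dx=-6,dy=+2->D; (4,9):dx=-7,dy=-4->C; (5,6):dx=+11,dy=+12->C; (5,7):dx=+10,dy=+9->C
  (5,8):dx=+2,dy=+16->C; (5,9):dx=+1,dy=+10->C; (6,7):dx=-1,dy=-3->C; (6,8):dx=-9,dy=+4->D
  (6,9):dx=-10,dy=-2->C; (7,8):dx=-8,dy=+7->D; (7,9):dx=-9,dy=+1->D; (8,9):dx=-1,dy=-6->C
Step 2: C = 19, D = 17, total pairs = 36.
Step 3: tau = (C - D)/(n(n-1)/2) = (19 - 17)/36 = 0.055556.
Step 4: Exact two-sided p-value (enumerate n! = 362880 permutations of y under H0): p = 0.919455.
Step 5: alpha = 0.1. fail to reject H0.

tau_b = 0.0556 (C=19, D=17), p = 0.919455, fail to reject H0.


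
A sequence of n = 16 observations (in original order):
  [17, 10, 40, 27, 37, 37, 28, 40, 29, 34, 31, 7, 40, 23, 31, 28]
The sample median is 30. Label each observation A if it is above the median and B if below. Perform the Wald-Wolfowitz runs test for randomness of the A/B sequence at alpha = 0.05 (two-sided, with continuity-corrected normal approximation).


Step 1: Compute median = 30; label A = above, B = below.
Labels in order: BBABAABABAABABAB  (n_A = 8, n_B = 8)
Step 2: Count runs R = 13.
Step 3: Under H0 (random ordering), E[R] = 2*n_A*n_B/(n_A+n_B) + 1 = 2*8*8/16 + 1 = 9.0000.
        Var[R] = 2*n_A*n_B*(2*n_A*n_B - n_A - n_B) / ((n_A+n_B)^2 * (n_A+n_B-1)) = 14336/3840 = 3.7333.
        SD[R] = 1.9322.
Step 4: Continuity-corrected z = (R - 0.5 - E[R]) / SD[R] = (13 - 0.5 - 9.0000) / 1.9322 = 1.8114.
Step 5: Two-sided p-value via normal approximation = 2*(1 - Phi(|z|)) = 0.070076.
Step 6: alpha = 0.05. fail to reject H0.

R = 13, z = 1.8114, p = 0.070076, fail to reject H0.


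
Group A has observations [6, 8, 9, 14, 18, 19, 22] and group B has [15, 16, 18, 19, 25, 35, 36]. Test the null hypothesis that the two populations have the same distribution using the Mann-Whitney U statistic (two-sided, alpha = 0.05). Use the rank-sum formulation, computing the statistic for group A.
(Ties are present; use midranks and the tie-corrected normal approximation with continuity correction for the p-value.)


Step 1: Combine and sort all 14 observations; assign midranks.
sorted (value, group): (6,X), (8,X), (9,X), (14,X), (15,Y), (16,Y), (18,X), (18,Y), (19,X), (19,Y), (22,X), (25,Y), (35,Y), (36,Y)
ranks: 6->1, 8->2, 9->3, 14->4, 15->5, 16->6, 18->7.5, 18->7.5, 19->9.5, 19->9.5, 22->11, 25->12, 35->13, 36->14
Step 2: Rank sum for X: R1 = 1 + 2 + 3 + 4 + 7.5 + 9.5 + 11 = 38.
Step 3: U_X = R1 - n1(n1+1)/2 = 38 - 7*8/2 = 38 - 28 = 10.
       U_Y = n1*n2 - U_X = 49 - 10 = 39.
Step 4: Ties are present, so use the tie-corrected normal approximation (with continuity correction) for the p-value.
Step 5: p-value = 0.073005; compare to alpha = 0.05. fail to reject H0.

U_X = 10, p = 0.073005, fail to reject H0 at alpha = 0.05.


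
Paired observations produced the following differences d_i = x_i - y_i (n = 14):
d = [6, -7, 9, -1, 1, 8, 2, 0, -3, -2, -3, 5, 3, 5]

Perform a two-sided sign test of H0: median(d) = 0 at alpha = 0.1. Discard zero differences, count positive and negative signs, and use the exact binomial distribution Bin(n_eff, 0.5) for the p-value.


Step 1: Discard zero differences. Original n = 14; n_eff = number of nonzero differences = 13.
Nonzero differences (with sign): +6, -7, +9, -1, +1, +8, +2, -3, -2, -3, +5, +3, +5
Step 2: Count signs: positive = 8, negative = 5.
Step 3: Under H0: P(positive) = 0.5, so the number of positives S ~ Bin(13, 0.5).
Step 4: Two-sided exact p-value = sum of Bin(13,0.5) probabilities at or below the observed probability = 0.581055.
Step 5: alpha = 0.1. fail to reject H0.

n_eff = 13, pos = 8, neg = 5, p = 0.581055, fail to reject H0.


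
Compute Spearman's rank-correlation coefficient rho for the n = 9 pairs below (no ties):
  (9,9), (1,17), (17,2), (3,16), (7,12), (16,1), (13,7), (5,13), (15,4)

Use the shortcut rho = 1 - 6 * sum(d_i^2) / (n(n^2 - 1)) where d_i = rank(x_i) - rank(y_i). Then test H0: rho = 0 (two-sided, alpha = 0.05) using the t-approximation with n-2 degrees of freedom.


Step 1: Rank x and y separately (midranks; no ties here).
rank(x): 9->5, 1->1, 17->9, 3->2, 7->4, 16->8, 13->6, 5->3, 15->7
rank(y): 9->5, 17->9, 2->2, 16->8, 12->6, 1->1, 7->4, 13->7, 4->3
Step 2: d_i = R_x(i) - R_y(i); compute d_i^2.
  (5-5)^2=0, (1-9)^2=64, (9-2)^2=49, (2-8)^2=36, (4-6)^2=4, (8-1)^2=49, (6-4)^2=4, (3-7)^2=16, (7-3)^2=16
sum(d^2) = 238.
Step 3: rho = 1 - 6*238 / (9*(9^2 - 1)) = 1 - 1428/720 = -0.983333.
Step 4: Under H0, t = rho * sqrt((n-2)/(1-rho^2)) = -14.3096 ~ t(7).
Step 5: Two-sided p-value from the t-distribution with 7 df = 0.000002.
Step 6: alpha = 0.05. reject H0.

rho = -0.9833, p = 0.000002, reject H0 at alpha = 0.05.


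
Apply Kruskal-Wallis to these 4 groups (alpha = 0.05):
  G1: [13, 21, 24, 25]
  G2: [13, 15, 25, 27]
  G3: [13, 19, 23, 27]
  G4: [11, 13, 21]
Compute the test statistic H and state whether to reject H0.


Step 1: Combine all N = 15 observations and assign midranks.
sorted (value, group, rank): (11,G4,1), (13,G1,3.5), (13,G2,3.5), (13,G3,3.5), (13,G4,3.5), (15,G2,6), (19,G3,7), (21,G1,8.5), (21,G4,8.5), (23,G3,10), (24,G1,11), (25,G1,12.5), (25,G2,12.5), (27,G2,14.5), (27,G3,14.5)
Step 2: Sum ranks within each group.
R_1 = 35.5 (n_1 = 4)
R_2 = 36.5 (n_2 = 4)
R_3 = 35 (n_3 = 4)
R_4 = 13 (n_4 = 3)
Step 3: H = 12/(N(N+1)) * sum(R_i^2/n_i) - 3(N+1)
     = 12/(15*16) * (35.5^2/4 + 36.5^2/4 + 35^2/4 + 13^2/3) - 3*16
     = 0.050000 * 1010.71 - 48
     = 2.535417.
Step 4: Ties present; correction factor C = 1 - 78/(15^3 - 15) = 0.976786. Corrected H = 2.535417 / 0.976786 = 2.595673.
Step 5: Under H0, H ~ chi^2(3); p-value = 0.458249.
Step 6: alpha = 0.05. fail to reject H0.

H = 2.5957, df = 3, p = 0.458249, fail to reject H0.


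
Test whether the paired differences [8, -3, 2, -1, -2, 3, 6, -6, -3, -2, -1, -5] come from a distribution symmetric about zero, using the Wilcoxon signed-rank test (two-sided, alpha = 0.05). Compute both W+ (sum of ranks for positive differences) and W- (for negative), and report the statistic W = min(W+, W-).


Step 1: Drop any zero differences (none here) and take |d_i|.
|d| = [8, 3, 2, 1, 2, 3, 6, 6, 3, 2, 1, 5]
Step 2: Midrank |d_i| (ties get averaged ranks).
ranks: |8|->12, |3|->7, |2|->4, |1|->1.5, |2|->4, |3|->7, |6|->10.5, |6|->10.5, |3|->7, |2|->4, |1|->1.5, |5|->9
Step 3: Attach original signs; sum ranks with positive sign and with negative sign.
W+ = 12 + 4 + 7 + 10.5 = 33.5
W- = 7 + 1.5 + 4 + 10.5 + 7 + 4 + 1.5 + 9 = 44.5
(Check: W+ + W- = 78 should equal n(n+1)/2 = 78.)
Step 4: Test statistic W = min(W+, W-) = 33.5.
Step 5: Ties in |d|, so use the tie-corrected normal approximation.
        E[W] = n(n+1)/4 = 12*13/4 = 39.
        Tie groups: |d|=1 (t=2), |d|=2 (t=3), |d|=3 (t=3), |d|=6 (t=2); sum(t^3 - t) = 60.
        Var[W] = n(n+1)(2n+1)/24 - sum(t^3-t)/48 = 3900/24 - 60/48 = 161.25.
        z = (W - E[W]) / sqrt(Var[W]) = (33.5 - 39) / 12.6984 = -0.4331.
        Two-sided p = 2*Phi(z) = 0.664924.
Step 6: alpha = 0.05. fail to reject H0.

W+ = 33.5, W- = 44.5, W = min = 33.5, p = 0.664924, fail to reject H0.


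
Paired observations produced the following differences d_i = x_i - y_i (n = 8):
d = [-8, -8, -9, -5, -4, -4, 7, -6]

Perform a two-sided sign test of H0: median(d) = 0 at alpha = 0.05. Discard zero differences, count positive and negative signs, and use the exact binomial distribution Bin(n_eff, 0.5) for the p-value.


Step 1: Discard zero differences. Original n = 8; n_eff = number of nonzero differences = 8.
Nonzero differences (with sign): -8, -8, -9, -5, -4, -4, +7, -6
Step 2: Count signs: positive = 1, negative = 7.
Step 3: Under H0: P(positive) = 0.5, so the number of positives S ~ Bin(8, 0.5).
Step 4: Two-sided exact p-value = sum of Bin(8,0.5) probabilities at or below the observed probability = 0.070312.
Step 5: alpha = 0.05. fail to reject H0.

n_eff = 8, pos = 1, neg = 7, p = 0.070312, fail to reject H0.


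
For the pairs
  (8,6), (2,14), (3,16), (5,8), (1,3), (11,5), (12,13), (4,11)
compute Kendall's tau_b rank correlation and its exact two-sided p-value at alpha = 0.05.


Step 1: Enumerate the 28 unordered pairs (i,j) with i<j and classify each by sign(x_j-x_i) * sign(y_j-y_i).
  (1,2):dx=-6,dy=+8->D; (1,3):dx=-5,dy=+10->D; (1,4):dx=-3,dy=+2->D; (1,5):dx=-7,dy=-3->C
  (1,6):dx=+3,dy=-1->D; (1,7):dx=+4,dy=+7->C; (1,8):dx=-4,dy=+5->D; (2,3):dx=+1,dy=+2->C
  (2,4):dx=+3,dy=-6->D; (2,5):dx=-1,dy=-11->C; (2,6):dx=+9,dy=-9->D; (2,7):dx=+10,dy=-1->D
  (2,8):dx=+2,dy=-3->D; (3,4):dx=+2,dy=-8->D; (3,5):dx=-2,dy=-13->C; (3,6):dx=+8,dy=-11->D
  (3,7):dx=+9,dy=-3->D; (3,8):dx=+1,dy=-5->D; (4,5):dx=-4,dy=-5->C; (4,6):dx=+6,dy=-3->D
  (4,7):dx=+7,dy=+5->C; (4,8):dx=-1,dy=+3->D; (5,6):dx=+10,dy=+2->C; (5,7):dx=+11,dy=+10->C
  (5,8):dx=+3,dy=+8->C; (6,7):dx=+1,dy=+8->C; (6,8):dx=-7,dy=+6->D; (7,8):dx=-8,dy=-2->C
Step 2: C = 12, D = 16, total pairs = 28.
Step 3: tau = (C - D)/(n(n-1)/2) = (12 - 16)/28 = -0.142857.
Step 4: Exact two-sided p-value (enumerate n! = 40320 permutations of y under H0): p = 0.719544.
Step 5: alpha = 0.05. fail to reject H0.

tau_b = -0.1429 (C=12, D=16), p = 0.719544, fail to reject H0.


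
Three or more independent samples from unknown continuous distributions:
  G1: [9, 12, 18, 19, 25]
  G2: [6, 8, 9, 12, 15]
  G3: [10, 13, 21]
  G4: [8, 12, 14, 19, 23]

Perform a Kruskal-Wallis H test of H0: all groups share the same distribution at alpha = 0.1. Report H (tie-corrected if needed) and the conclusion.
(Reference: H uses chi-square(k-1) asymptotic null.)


Step 1: Combine all N = 18 observations and assign midranks.
sorted (value, group, rank): (6,G2,1), (8,G2,2.5), (8,G4,2.5), (9,G1,4.5), (9,G2,4.5), (10,G3,6), (12,G1,8), (12,G2,8), (12,G4,8), (13,G3,10), (14,G4,11), (15,G2,12), (18,G1,13), (19,G1,14.5), (19,G4,14.5), (21,G3,16), (23,G4,17), (25,G1,18)
Step 2: Sum ranks within each group.
R_1 = 58 (n_1 = 5)
R_2 = 28 (n_2 = 5)
R_3 = 32 (n_3 = 3)
R_4 = 53 (n_4 = 5)
Step 3: H = 12/(N(N+1)) * sum(R_i^2/n_i) - 3(N+1)
     = 12/(18*19) * (58^2/5 + 28^2/5 + 32^2/3 + 53^2/5) - 3*19
     = 0.035088 * 1732.73 - 57
     = 3.797661.
Step 4: Ties present; correction factor C = 1 - 42/(18^3 - 18) = 0.992776. Corrected H = 3.797661 / 0.992776 = 3.825295.
Step 5: Under H0, H ~ chi^2(3); p-value = 0.280958.
Step 6: alpha = 0.1. fail to reject H0.

H = 3.8253, df = 3, p = 0.280958, fail to reject H0.


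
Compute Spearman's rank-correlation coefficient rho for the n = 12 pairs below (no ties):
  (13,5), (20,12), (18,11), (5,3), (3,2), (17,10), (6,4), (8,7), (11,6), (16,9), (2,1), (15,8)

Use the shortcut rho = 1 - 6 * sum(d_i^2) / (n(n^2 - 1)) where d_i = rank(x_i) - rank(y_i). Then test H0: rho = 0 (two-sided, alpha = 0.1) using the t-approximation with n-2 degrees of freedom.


Step 1: Rank x and y separately (midranks; no ties here).
rank(x): 13->7, 20->12, 18->11, 5->3, 3->2, 17->10, 6->4, 8->5, 11->6, 16->9, 2->1, 15->8
rank(y): 5->5, 12->12, 11->11, 3->3, 2->2, 10->10, 4->4, 7->7, 6->6, 9->9, 1->1, 8->8
Step 2: d_i = R_x(i) - R_y(i); compute d_i^2.
  (7-5)^2=4, (12-12)^2=0, (11-11)^2=0, (3-3)^2=0, (2-2)^2=0, (10-10)^2=0, (4-4)^2=0, (5-7)^2=4, (6-6)^2=0, (9-9)^2=0, (1-1)^2=0, (8-8)^2=0
sum(d^2) = 8.
Step 3: rho = 1 - 6*8 / (12*(12^2 - 1)) = 1 - 48/1716 = 0.972028.
Step 4: Under H0, t = rho * sqrt((n-2)/(1-rho^2)) = 13.0876 ~ t(10).
Step 5: Two-sided p-value from the t-distribution with 10 df = 0.000000.
Step 6: alpha = 0.1. reject H0.

rho = 0.9720, p = 0.000000, reject H0 at alpha = 0.1.


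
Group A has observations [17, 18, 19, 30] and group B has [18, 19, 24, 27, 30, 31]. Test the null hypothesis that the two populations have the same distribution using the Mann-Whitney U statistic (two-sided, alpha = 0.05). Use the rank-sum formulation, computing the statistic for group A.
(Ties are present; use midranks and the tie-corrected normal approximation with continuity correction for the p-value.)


Step 1: Combine and sort all 10 observations; assign midranks.
sorted (value, group): (17,X), (18,X), (18,Y), (19,X), (19,Y), (24,Y), (27,Y), (30,X), (30,Y), (31,Y)
ranks: 17->1, 18->2.5, 18->2.5, 19->4.5, 19->4.5, 24->6, 27->7, 30->8.5, 30->8.5, 31->10
Step 2: Rank sum for X: R1 = 1 + 2.5 + 4.5 + 8.5 = 16.5.
Step 3: U_X = R1 - n1(n1+1)/2 = 16.5 - 4*5/2 = 16.5 - 10 = 6.5.
       U_Y = n1*n2 - U_X = 24 - 6.5 = 17.5.
Step 4: Ties are present, so use the tie-corrected normal approximation (with continuity correction) for the p-value.
Step 5: p-value = 0.282004; compare to alpha = 0.05. fail to reject H0.

U_X = 6.5, p = 0.282004, fail to reject H0 at alpha = 0.05.


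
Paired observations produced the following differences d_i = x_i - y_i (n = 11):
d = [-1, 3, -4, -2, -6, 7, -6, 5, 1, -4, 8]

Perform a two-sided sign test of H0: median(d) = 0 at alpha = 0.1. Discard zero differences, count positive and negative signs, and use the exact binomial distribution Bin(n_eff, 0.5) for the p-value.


Step 1: Discard zero differences. Original n = 11; n_eff = number of nonzero differences = 11.
Nonzero differences (with sign): -1, +3, -4, -2, -6, +7, -6, +5, +1, -4, +8
Step 2: Count signs: positive = 5, negative = 6.
Step 3: Under H0: P(positive) = 0.5, so the number of positives S ~ Bin(11, 0.5).
Step 4: Two-sided exact p-value = sum of Bin(11,0.5) probabilities at or below the observed probability = 1.000000.
Step 5: alpha = 0.1. fail to reject H0.

n_eff = 11, pos = 5, neg = 6, p = 1.000000, fail to reject H0.


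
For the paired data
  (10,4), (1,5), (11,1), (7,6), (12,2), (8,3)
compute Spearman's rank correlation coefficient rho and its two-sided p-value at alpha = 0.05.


Step 1: Rank x and y separately (midranks; no ties here).
rank(x): 10->4, 1->1, 11->5, 7->2, 12->6, 8->3
rank(y): 4->4, 5->5, 1->1, 6->6, 2->2, 3->3
Step 2: d_i = R_x(i) - R_y(i); compute d_i^2.
  (4-4)^2=0, (1-5)^2=16, (5-1)^2=16, (2-6)^2=16, (6-2)^2=16, (3-3)^2=0
sum(d^2) = 64.
Step 3: rho = 1 - 6*64 / (6*(6^2 - 1)) = 1 - 384/210 = -0.828571.
Step 4: Under H0, t = rho * sqrt((n-2)/(1-rho^2)) = -2.9598 ~ t(4).
Step 5: Two-sided p-value from the t-distribution with 4 df = 0.041563.
Step 6: alpha = 0.05. reject H0.

rho = -0.8286, p = 0.041563, reject H0 at alpha = 0.05.


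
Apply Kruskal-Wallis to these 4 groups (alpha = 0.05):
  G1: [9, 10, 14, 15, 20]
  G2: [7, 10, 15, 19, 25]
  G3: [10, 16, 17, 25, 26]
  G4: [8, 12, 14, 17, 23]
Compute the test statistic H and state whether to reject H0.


Step 1: Combine all N = 20 observations and assign midranks.
sorted (value, group, rank): (7,G2,1), (8,G4,2), (9,G1,3), (10,G1,5), (10,G2,5), (10,G3,5), (12,G4,7), (14,G1,8.5), (14,G4,8.5), (15,G1,10.5), (15,G2,10.5), (16,G3,12), (17,G3,13.5), (17,G4,13.5), (19,G2,15), (20,G1,16), (23,G4,17), (25,G2,18.5), (25,G3,18.5), (26,G3,20)
Step 2: Sum ranks within each group.
R_1 = 43 (n_1 = 5)
R_2 = 50 (n_2 = 5)
R_3 = 69 (n_3 = 5)
R_4 = 48 (n_4 = 5)
Step 3: H = 12/(N(N+1)) * sum(R_i^2/n_i) - 3(N+1)
     = 12/(20*21) * (43^2/5 + 50^2/5 + 69^2/5 + 48^2/5) - 3*21
     = 0.028571 * 2282.8 - 63
     = 2.222857.
Step 4: Ties present; correction factor C = 1 - 48/(20^3 - 20) = 0.993985. Corrected H = 2.222857 / 0.993985 = 2.236309.
Step 5: Under H0, H ~ chi^2(3); p-value = 0.524832.
Step 6: alpha = 0.05. fail to reject H0.

H = 2.2363, df = 3, p = 0.524832, fail to reject H0.


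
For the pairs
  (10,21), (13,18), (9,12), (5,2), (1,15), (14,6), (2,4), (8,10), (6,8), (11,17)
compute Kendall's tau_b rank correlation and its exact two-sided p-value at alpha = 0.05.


Step 1: Enumerate the 45 unordered pairs (i,j) with i<j and classify each by sign(x_j-x_i) * sign(y_j-y_i).
  (1,2):dx=+3,dy=-3->D; (1,3):dx=-1,dy=-9->C; (1,4):dx=-5,dy=-19->C; (1,5):dx=-9,dy=-6->C
  (1,6):dx=+4,dy=-15->D; (1,7):dx=-8,dy=-17->C; (1,8):dx=-2,dy=-11->C; (1,9):dx=-4,dy=-13->C
  (1,10):dx=+1,dy=-4->D; (2,3):dx=-4,dy=-6->C; (2,4):dx=-8,dy=-16->C; (2,5):dx=-12,dy=-3->C
  (2,6):dx=+1,dy=-12->D; (2,7):dx=-11,dy=-14->C; (2,8):dx=-5,dy=-8->C; (2,9):dx=-7,dy=-10->C
  (2,10):dx=-2,dy=-1->C; (3,4):dx=-4,dy=-10->C; (3,5):dx=-8,dy=+3->D; (3,6):dx=+5,dy=-6->D
  (3,7):dx=-7,dy=-8->C; (3,8):dx=-1,dy=-2->C; (3,9):dx=-3,dy=-4->C; (3,10):dx=+2,dy=+5->C
  (4,5):dx=-4,dy=+13->D; (4,6):dx=+9,dy=+4->C; (4,7):dx=-3,dy=+2->D; (4,8):dx=+3,dy=+8->C
  (4,9):dx=+1,dy=+6->C; (4,10):dx=+6,dy=+15->C; (5,6):dx=+13,dy=-9->D; (5,7):dx=+1,dy=-11->D
  (5,8):dx=+7,dy=-5->D; (5,9):dx=+5,dy=-7->D; (5,10):dx=+10,dy=+2->C; (6,7):dx=-12,dy=-2->C
  (6,8):dx=-6,dy=+4->D; (6,9):dx=-8,dy=+2->D; (6,10):dx=-3,dy=+11->D; (7,8):dx=+6,dy=+6->C
  (7,9):dx=+4,dy=+4->C; (7,10):dx=+9,dy=+13->C; (8,9):dx=-2,dy=-2->C; (8,10):dx=+3,dy=+7->C
  (9,10):dx=+5,dy=+9->C
Step 2: C = 30, D = 15, total pairs = 45.
Step 3: tau = (C - D)/(n(n-1)/2) = (30 - 15)/45 = 0.333333.
Step 4: Exact two-sided p-value (enumerate n! = 3628800 permutations of y under H0): p = 0.216373.
Step 5: alpha = 0.05. fail to reject H0.

tau_b = 0.3333 (C=30, D=15), p = 0.216373, fail to reject H0.


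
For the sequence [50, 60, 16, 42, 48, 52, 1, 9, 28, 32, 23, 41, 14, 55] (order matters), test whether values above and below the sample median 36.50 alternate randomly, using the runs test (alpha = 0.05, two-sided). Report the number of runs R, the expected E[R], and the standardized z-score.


Step 1: Compute median = 36.50; label A = above, B = below.
Labels in order: AABAAABBBBBABA  (n_A = 7, n_B = 7)
Step 2: Count runs R = 7.
Step 3: Under H0 (random ordering), E[R] = 2*n_A*n_B/(n_A+n_B) + 1 = 2*7*7/14 + 1 = 8.0000.
        Var[R] = 2*n_A*n_B*(2*n_A*n_B - n_A - n_B) / ((n_A+n_B)^2 * (n_A+n_B-1)) = 8232/2548 = 3.2308.
        SD[R] = 1.7974.
Step 4: Continuity-corrected z = (R + 0.5 - E[R]) / SD[R] = (7 + 0.5 - 8.0000) / 1.7974 = -0.2782.
Step 5: Two-sided p-value via normal approximation = 2*(1 - Phi(|z|)) = 0.780879.
Step 6: alpha = 0.05. fail to reject H0.

R = 7, z = -0.2782, p = 0.780879, fail to reject H0.


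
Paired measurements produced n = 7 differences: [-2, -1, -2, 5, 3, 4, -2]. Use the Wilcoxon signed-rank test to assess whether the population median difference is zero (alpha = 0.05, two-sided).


Step 1: Drop any zero differences (none here) and take |d_i|.
|d| = [2, 1, 2, 5, 3, 4, 2]
Step 2: Midrank |d_i| (ties get averaged ranks).
ranks: |2|->3, |1|->1, |2|->3, |5|->7, |3|->5, |4|->6, |2|->3
Step 3: Attach original signs; sum ranks with positive sign and with negative sign.
W+ = 7 + 5 + 6 = 18
W- = 3 + 1 + 3 + 3 = 10
(Check: W+ + W- = 28 should equal n(n+1)/2 = 28.)
Step 4: Test statistic W = min(W+, W-) = 10.
Step 5: Ties in |d|, so use the tie-corrected normal approximation.
        E[W] = n(n+1)/4 = 7*8/4 = 14.
        Tie groups: |d|=2 (t=3); sum(t^3 - t) = 24.
        Var[W] = n(n+1)(2n+1)/24 - sum(t^3-t)/48 = 840/24 - 24/48 = 34.5.
        z = (W - E[W]) / sqrt(Var[W]) = (10 - 14) / 5.8737 = -0.6810.
        Two-sided p = 2*Phi(z) = 0.495868.
Step 6: alpha = 0.05. fail to reject H0.

W+ = 18, W- = 10, W = min = 10, p = 0.495868, fail to reject H0.


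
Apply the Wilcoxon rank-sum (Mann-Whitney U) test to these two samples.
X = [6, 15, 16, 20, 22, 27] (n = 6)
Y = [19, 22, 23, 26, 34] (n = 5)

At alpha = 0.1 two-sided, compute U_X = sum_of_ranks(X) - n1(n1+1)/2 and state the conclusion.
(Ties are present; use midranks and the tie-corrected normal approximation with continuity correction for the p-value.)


Step 1: Combine and sort all 11 observations; assign midranks.
sorted (value, group): (6,X), (15,X), (16,X), (19,Y), (20,X), (22,X), (22,Y), (23,Y), (26,Y), (27,X), (34,Y)
ranks: 6->1, 15->2, 16->3, 19->4, 20->5, 22->6.5, 22->6.5, 23->8, 26->9, 27->10, 34->11
Step 2: Rank sum for X: R1 = 1 + 2 + 3 + 5 + 6.5 + 10 = 27.5.
Step 3: U_X = R1 - n1(n1+1)/2 = 27.5 - 6*7/2 = 27.5 - 21 = 6.5.
       U_Y = n1*n2 - U_X = 30 - 6.5 = 23.5.
Step 4: Ties are present, so use the tie-corrected normal approximation (with continuity correction) for the p-value.
Step 5: p-value = 0.143215; compare to alpha = 0.1. fail to reject H0.

U_X = 6.5, p = 0.143215, fail to reject H0 at alpha = 0.1.


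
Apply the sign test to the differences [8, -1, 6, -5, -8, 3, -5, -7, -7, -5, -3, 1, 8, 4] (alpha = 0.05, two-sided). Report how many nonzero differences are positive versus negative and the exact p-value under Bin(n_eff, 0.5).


Step 1: Discard zero differences. Original n = 14; n_eff = number of nonzero differences = 14.
Nonzero differences (with sign): +8, -1, +6, -5, -8, +3, -5, -7, -7, -5, -3, +1, +8, +4
Step 2: Count signs: positive = 6, negative = 8.
Step 3: Under H0: P(positive) = 0.5, so the number of positives S ~ Bin(14, 0.5).
Step 4: Two-sided exact p-value = sum of Bin(14,0.5) probabilities at or below the observed probability = 0.790527.
Step 5: alpha = 0.05. fail to reject H0.

n_eff = 14, pos = 6, neg = 8, p = 0.790527, fail to reject H0.


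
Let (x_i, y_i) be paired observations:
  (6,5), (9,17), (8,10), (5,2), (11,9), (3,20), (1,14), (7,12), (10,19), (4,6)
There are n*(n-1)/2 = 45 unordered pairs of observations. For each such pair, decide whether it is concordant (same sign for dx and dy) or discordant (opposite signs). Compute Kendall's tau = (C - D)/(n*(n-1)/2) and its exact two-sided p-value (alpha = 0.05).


Step 1: Enumerate the 45 unordered pairs (i,j) with i<j and classify each by sign(x_j-x_i) * sign(y_j-y_i).
  (1,2):dx=+3,dy=+12->C; (1,3):dx=+2,dy=+5->C; (1,4):dx=-1,dy=-3->C; (1,5):dx=+5,dy=+4->C
  (1,6):dx=-3,dy=+15->D; (1,7):dx=-5,dy=+9->D; (1,8):dx=+1,dy=+7->C; (1,9):dx=+4,dy=+14->C
  (1,10):dx=-2,dy=+1->D; (2,3):dx=-1,dy=-7->C; (2,4):dx=-4,dy=-15->C; (2,5):dx=+2,dy=-8->D
  (2,6):dx=-6,dy=+3->D; (2,7):dx=-8,dy=-3->C; (2,8):dx=-2,dy=-5->C; (2,9):dx=+1,dy=+2->C
  (2,10):dx=-5,dy=-11->C; (3,4):dx=-3,dy=-8->C; (3,5):dx=+3,dy=-1->D; (3,6):dx=-5,dy=+10->D
  (3,7):dx=-7,dy=+4->D; (3,8):dx=-1,dy=+2->D; (3,9):dx=+2,dy=+9->C; (3,10):dx=-4,dy=-4->C
  (4,5):dx=+6,dy=+7->C; (4,6):dx=-2,dy=+18->D; (4,7):dx=-4,dy=+12->D; (4,8):dx=+2,dy=+10->C
  (4,9):dx=+5,dy=+17->C; (4,10):dx=-1,dy=+4->D; (5,6):dx=-8,dy=+11->D; (5,7):dx=-10,dy=+5->D
  (5,8):dx=-4,dy=+3->D; (5,9):dx=-1,dy=+10->D; (5,10):dx=-7,dy=-3->C; (6,7):dx=-2,dy=-6->C
  (6,8):dx=+4,dy=-8->D; (6,9):dx=+7,dy=-1->D; (6,10):dx=+1,dy=-14->D; (7,8):dx=+6,dy=-2->D
  (7,9):dx=+9,dy=+5->C; (7,10):dx=+3,dy=-8->D; (8,9):dx=+3,dy=+7->C; (8,10):dx=-3,dy=-6->C
  (9,10):dx=-6,dy=-13->C
Step 2: C = 24, D = 21, total pairs = 45.
Step 3: tau = (C - D)/(n(n-1)/2) = (24 - 21)/45 = 0.066667.
Step 4: Exact two-sided p-value (enumerate n! = 3628800 permutations of y under H0): p = 0.861801.
Step 5: alpha = 0.05. fail to reject H0.

tau_b = 0.0667 (C=24, D=21), p = 0.861801, fail to reject H0.


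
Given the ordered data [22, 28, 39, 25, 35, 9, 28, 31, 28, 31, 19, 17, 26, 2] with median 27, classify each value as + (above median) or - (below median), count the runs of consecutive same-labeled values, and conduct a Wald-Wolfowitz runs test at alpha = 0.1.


Step 1: Compute median = 27; label A = above, B = below.
Labels in order: BAABABAAAABBBB  (n_A = 7, n_B = 7)
Step 2: Count runs R = 7.
Step 3: Under H0 (random ordering), E[R] = 2*n_A*n_B/(n_A+n_B) + 1 = 2*7*7/14 + 1 = 8.0000.
        Var[R] = 2*n_A*n_B*(2*n_A*n_B - n_A - n_B) / ((n_A+n_B)^2 * (n_A+n_B-1)) = 8232/2548 = 3.2308.
        SD[R] = 1.7974.
Step 4: Continuity-corrected z = (R + 0.5 - E[R]) / SD[R] = (7 + 0.5 - 8.0000) / 1.7974 = -0.2782.
Step 5: Two-sided p-value via normal approximation = 2*(1 - Phi(|z|)) = 0.780879.
Step 6: alpha = 0.1. fail to reject H0.

R = 7, z = -0.2782, p = 0.780879, fail to reject H0.


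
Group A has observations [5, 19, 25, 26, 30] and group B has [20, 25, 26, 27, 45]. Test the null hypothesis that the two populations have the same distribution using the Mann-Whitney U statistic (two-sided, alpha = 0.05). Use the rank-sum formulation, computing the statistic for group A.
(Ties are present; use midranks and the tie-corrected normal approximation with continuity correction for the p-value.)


Step 1: Combine and sort all 10 observations; assign midranks.
sorted (value, group): (5,X), (19,X), (20,Y), (25,X), (25,Y), (26,X), (26,Y), (27,Y), (30,X), (45,Y)
ranks: 5->1, 19->2, 20->3, 25->4.5, 25->4.5, 26->6.5, 26->6.5, 27->8, 30->9, 45->10
Step 2: Rank sum for X: R1 = 1 + 2 + 4.5 + 6.5 + 9 = 23.
Step 3: U_X = R1 - n1(n1+1)/2 = 23 - 5*6/2 = 23 - 15 = 8.
       U_Y = n1*n2 - U_X = 25 - 8 = 17.
Step 4: Ties are present, so use the tie-corrected normal approximation (with continuity correction) for the p-value.
Step 5: p-value = 0.400525; compare to alpha = 0.05. fail to reject H0.

U_X = 8, p = 0.400525, fail to reject H0 at alpha = 0.05.


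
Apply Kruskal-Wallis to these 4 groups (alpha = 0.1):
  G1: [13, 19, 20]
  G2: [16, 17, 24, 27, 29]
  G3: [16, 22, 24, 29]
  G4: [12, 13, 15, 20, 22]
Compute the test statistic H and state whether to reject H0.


Step 1: Combine all N = 17 observations and assign midranks.
sorted (value, group, rank): (12,G4,1), (13,G1,2.5), (13,G4,2.5), (15,G4,4), (16,G2,5.5), (16,G3,5.5), (17,G2,7), (19,G1,8), (20,G1,9.5), (20,G4,9.5), (22,G3,11.5), (22,G4,11.5), (24,G2,13.5), (24,G3,13.5), (27,G2,15), (29,G2,16.5), (29,G3,16.5)
Step 2: Sum ranks within each group.
R_1 = 20 (n_1 = 3)
R_2 = 57.5 (n_2 = 5)
R_3 = 47 (n_3 = 4)
R_4 = 28.5 (n_4 = 5)
Step 3: H = 12/(N(N+1)) * sum(R_i^2/n_i) - 3(N+1)
     = 12/(17*18) * (20^2/3 + 57.5^2/5 + 47^2/4 + 28.5^2/5) - 3*18
     = 0.039216 * 1509.28 - 54
     = 5.187582.
Step 4: Ties present; correction factor C = 1 - 36/(17^3 - 17) = 0.992647. Corrected H = 5.187582 / 0.992647 = 5.226008.
Step 5: Under H0, H ~ chi^2(3); p-value = 0.155976.
Step 6: alpha = 0.1. fail to reject H0.

H = 5.2260, df = 3, p = 0.155976, fail to reject H0.


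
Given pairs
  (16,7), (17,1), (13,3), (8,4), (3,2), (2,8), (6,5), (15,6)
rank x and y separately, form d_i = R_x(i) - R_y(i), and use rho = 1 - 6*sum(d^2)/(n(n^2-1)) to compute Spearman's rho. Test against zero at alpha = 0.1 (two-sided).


Step 1: Rank x and y separately (midranks; no ties here).
rank(x): 16->7, 17->8, 13->5, 8->4, 3->2, 2->1, 6->3, 15->6
rank(y): 7->7, 1->1, 3->3, 4->4, 2->2, 8->8, 5->5, 6->6
Step 2: d_i = R_x(i) - R_y(i); compute d_i^2.
  (7-7)^2=0, (8-1)^2=49, (5-3)^2=4, (4-4)^2=0, (2-2)^2=0, (1-8)^2=49, (3-5)^2=4, (6-6)^2=0
sum(d^2) = 106.
Step 3: rho = 1 - 6*106 / (8*(8^2 - 1)) = 1 - 636/504 = -0.261905.
Step 4: Under H0, t = rho * sqrt((n-2)/(1-rho^2)) = -0.6647 ~ t(6).
Step 5: Two-sided p-value from the t-distribution with 6 df = 0.530923.
Step 6: alpha = 0.1. fail to reject H0.

rho = -0.2619, p = 0.530923, fail to reject H0 at alpha = 0.1.


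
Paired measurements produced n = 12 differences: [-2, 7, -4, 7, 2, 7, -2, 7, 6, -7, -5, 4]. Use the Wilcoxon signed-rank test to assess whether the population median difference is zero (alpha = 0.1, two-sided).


Step 1: Drop any zero differences (none here) and take |d_i|.
|d| = [2, 7, 4, 7, 2, 7, 2, 7, 6, 7, 5, 4]
Step 2: Midrank |d_i| (ties get averaged ranks).
ranks: |2|->2, |7|->10, |4|->4.5, |7|->10, |2|->2, |7|->10, |2|->2, |7|->10, |6|->7, |7|->10, |5|->6, |4|->4.5
Step 3: Attach original signs; sum ranks with positive sign and with negative sign.
W+ = 10 + 10 + 2 + 10 + 10 + 7 + 4.5 = 53.5
W- = 2 + 4.5 + 2 + 10 + 6 = 24.5
(Check: W+ + W- = 78 should equal n(n+1)/2 = 78.)
Step 4: Test statistic W = min(W+, W-) = 24.5.
Step 5: Ties in |d|, so use the tie-corrected normal approximation.
        E[W] = n(n+1)/4 = 12*13/4 = 39.
        Tie groups: |d|=2 (t=3), |d|=4 (t=2), |d|=7 (t=5); sum(t^3 - t) = 150.
        Var[W] = n(n+1)(2n+1)/24 - sum(t^3-t)/48 = 3900/24 - 150/48 = 159.375.
        z = (W - E[W]) / sqrt(Var[W]) = (24.5 - 39) / 12.6244 = -1.1486.
        Two-sided p = 2*Phi(z) = 0.250733.
Step 6: alpha = 0.1. fail to reject H0.

W+ = 53.5, W- = 24.5, W = min = 24.5, p = 0.250733, fail to reject H0.


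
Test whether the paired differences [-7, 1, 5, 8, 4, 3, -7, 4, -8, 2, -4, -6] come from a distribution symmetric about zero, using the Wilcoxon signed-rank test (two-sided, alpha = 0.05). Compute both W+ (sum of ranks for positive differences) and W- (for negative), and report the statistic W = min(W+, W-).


Step 1: Drop any zero differences (none here) and take |d_i|.
|d| = [7, 1, 5, 8, 4, 3, 7, 4, 8, 2, 4, 6]
Step 2: Midrank |d_i| (ties get averaged ranks).
ranks: |7|->9.5, |1|->1, |5|->7, |8|->11.5, |4|->5, |3|->3, |7|->9.5, |4|->5, |8|->11.5, |2|->2, |4|->5, |6|->8
Step 3: Attach original signs; sum ranks with positive sign and with negative sign.
W+ = 1 + 7 + 11.5 + 5 + 3 + 5 + 2 = 34.5
W- = 9.5 + 9.5 + 11.5 + 5 + 8 = 43.5
(Check: W+ + W- = 78 should equal n(n+1)/2 = 78.)
Step 4: Test statistic W = min(W+, W-) = 34.5.
Step 5: Ties in |d|, so use the tie-corrected normal approximation.
        E[W] = n(n+1)/4 = 12*13/4 = 39.
        Tie groups: |d|=4 (t=3), |d|=7 (t=2), |d|=8 (t=2); sum(t^3 - t) = 36.
        Var[W] = n(n+1)(2n+1)/24 - sum(t^3-t)/48 = 3900/24 - 36/48 = 161.75.
        z = (W - E[W]) / sqrt(Var[W]) = (34.5 - 39) / 12.7181 = -0.3538.
        Two-sided p = 2*Phi(z) = 0.723469.
Step 6: alpha = 0.05. fail to reject H0.

W+ = 34.5, W- = 43.5, W = min = 34.5, p = 0.723469, fail to reject H0.


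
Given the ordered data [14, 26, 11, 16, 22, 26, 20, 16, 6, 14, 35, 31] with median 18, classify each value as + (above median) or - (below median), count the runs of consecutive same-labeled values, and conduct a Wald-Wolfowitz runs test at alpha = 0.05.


Step 1: Compute median = 18; label A = above, B = below.
Labels in order: BABBAAABBBAA  (n_A = 6, n_B = 6)
Step 2: Count runs R = 6.
Step 3: Under H0 (random ordering), E[R] = 2*n_A*n_B/(n_A+n_B) + 1 = 2*6*6/12 + 1 = 7.0000.
        Var[R] = 2*n_A*n_B*(2*n_A*n_B - n_A - n_B) / ((n_A+n_B)^2 * (n_A+n_B-1)) = 4320/1584 = 2.7273.
        SD[R] = 1.6514.
Step 4: Continuity-corrected z = (R + 0.5 - E[R]) / SD[R] = (6 + 0.5 - 7.0000) / 1.6514 = -0.3028.
Step 5: Two-sided p-value via normal approximation = 2*(1 - Phi(|z|)) = 0.762069.
Step 6: alpha = 0.05. fail to reject H0.

R = 6, z = -0.3028, p = 0.762069, fail to reject H0.
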